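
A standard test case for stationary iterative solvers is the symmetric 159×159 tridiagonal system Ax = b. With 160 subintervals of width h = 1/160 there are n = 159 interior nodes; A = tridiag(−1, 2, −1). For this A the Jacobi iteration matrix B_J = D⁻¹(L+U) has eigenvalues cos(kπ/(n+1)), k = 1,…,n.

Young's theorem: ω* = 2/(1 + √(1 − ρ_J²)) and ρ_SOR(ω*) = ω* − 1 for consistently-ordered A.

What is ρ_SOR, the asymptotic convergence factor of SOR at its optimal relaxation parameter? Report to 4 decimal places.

ρ_SOR = 0.9615

½·tridiag(1,0,1) at n=159: λ_k = cos(kπ/160); max |λ| at k=1 ⇒ ρ_J = cos(π/160) ≈ 0.9998.
√(1−ρ_J²) = |sin(π/160)| = 0.01963
[ω*] 2 ÷ (1 + 0.01963) = 2 ÷ 1.01963 = 1.9615.
[ρ_SOR] ω* − 1 = 0.9615.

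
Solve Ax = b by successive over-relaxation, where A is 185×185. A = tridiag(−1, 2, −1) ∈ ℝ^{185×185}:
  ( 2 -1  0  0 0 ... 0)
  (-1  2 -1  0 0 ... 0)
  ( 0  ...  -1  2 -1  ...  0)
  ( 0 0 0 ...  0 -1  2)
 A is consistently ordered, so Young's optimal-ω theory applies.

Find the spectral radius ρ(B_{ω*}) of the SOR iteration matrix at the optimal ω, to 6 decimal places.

ρ_SOR = 0.966782

ρ_J = max_k |cos(kπ/186)| = cos(π/186) = 0.999857
1 − cos²(π/186) = sin²(π/186) ⇒ √(1−ρ_J²) = sin(π/186) = 0.0168895.
ω* = 2/(1 + 0.0168895) = 2/1.0168895 = 1.966782.
ρ(B_{ω*}) = ω*−1 = 0.966782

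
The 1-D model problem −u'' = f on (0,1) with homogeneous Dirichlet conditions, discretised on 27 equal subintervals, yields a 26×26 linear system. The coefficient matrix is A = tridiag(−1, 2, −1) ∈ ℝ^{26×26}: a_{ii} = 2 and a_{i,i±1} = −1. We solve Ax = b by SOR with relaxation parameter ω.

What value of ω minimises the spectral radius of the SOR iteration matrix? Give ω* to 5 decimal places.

spectrum of D⁻¹(L+U) = {cos(kπ/27) : 1≤k≤26}; ρ_J = cos(π/27) = 0.99324.
√(1−ρ_J²) = |sin(π/27)| = 0.116093
ω* = 2/(1 + 0.116093) = 2/1.116093 = 1.79197.
At ω = 1.79197 every |λ(B_ω)| = ω−1, so ρ_SOR = 0.79197.

ω* = 1.79197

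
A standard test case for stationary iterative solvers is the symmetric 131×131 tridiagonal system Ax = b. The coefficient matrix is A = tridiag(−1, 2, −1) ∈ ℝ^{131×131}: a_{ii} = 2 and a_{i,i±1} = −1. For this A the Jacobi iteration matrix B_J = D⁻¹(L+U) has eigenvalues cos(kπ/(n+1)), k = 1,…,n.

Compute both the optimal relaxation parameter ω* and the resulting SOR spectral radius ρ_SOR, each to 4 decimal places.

ω* = 1.9535, ρ_SOR = 0.9535

With n=131, ρ(Jacobi) = cos(π/132) = 0.9997.
root = sin(π/132) = 0.02380  (since 1−cos² = sin²).
ω* = 2 / (1 + 0.02380) = 2 / 1.02380 ≈ 1.9535.
At ω = 1.9535 every |λ(B_ω)| = ω−1, so ρ_SOR = 0.9535.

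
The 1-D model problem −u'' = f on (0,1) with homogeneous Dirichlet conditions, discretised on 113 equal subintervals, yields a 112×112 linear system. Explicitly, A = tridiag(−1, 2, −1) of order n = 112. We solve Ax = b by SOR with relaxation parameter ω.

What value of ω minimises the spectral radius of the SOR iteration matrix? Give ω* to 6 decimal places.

[ρ_J] n=112: ρ(B_J) = cos(π/(n+1)) = cos(π/113) = 0.999614.
1 − cos²(π/113) = sin²(π/113) ⇒ √(1−ρ_J²) = sin(π/113) = 0.0277981.
[ω*] 2 ÷ (1 + 0.0277981) = 2 ÷ 1.0277981 = 1.945907.
ρ_SOR = ω* − 1 ≈ 0.945907.

ω* = 1.945907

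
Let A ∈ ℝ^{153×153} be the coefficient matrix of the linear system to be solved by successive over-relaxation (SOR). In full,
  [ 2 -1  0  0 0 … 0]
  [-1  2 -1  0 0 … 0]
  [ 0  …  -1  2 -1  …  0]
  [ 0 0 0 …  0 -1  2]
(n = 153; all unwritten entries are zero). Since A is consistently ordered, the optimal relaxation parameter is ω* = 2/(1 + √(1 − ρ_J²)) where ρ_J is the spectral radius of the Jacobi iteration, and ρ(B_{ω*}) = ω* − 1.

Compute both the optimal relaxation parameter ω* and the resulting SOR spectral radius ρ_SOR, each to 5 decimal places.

B_J for the 153×153 system has eigenvalues cos(kπ/154); ρ_J = cos(π/154) = 0.99979.
√(1−ρ_J²) = |sin(π/154)| = 0.020399
Young: ω* = 2/(1+√(1−ρ_J²)) = 2/(1+0.020399) = 2/1.020399 = 1.96002.
ρ(B_{ω*}) = ω*−1 = 0.96002

ω* = 1.96002, ρ_SOR = 0.96002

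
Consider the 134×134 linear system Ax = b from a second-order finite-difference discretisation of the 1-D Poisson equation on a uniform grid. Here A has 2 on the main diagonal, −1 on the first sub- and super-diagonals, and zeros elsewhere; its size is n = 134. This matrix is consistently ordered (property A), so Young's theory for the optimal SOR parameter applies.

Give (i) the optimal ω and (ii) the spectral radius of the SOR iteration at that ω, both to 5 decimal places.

With n=134, ρ(Jacobi) = cos(π/135) = 0.99973.
root = sin(π/135) = 0.023269  (since 1−cos² = sin²).
ω* = 2/(1 + 0.023269) = 2/1.023269 = 1.95452.
Hence ρ(B_{ω*}) = 1.95452 − 1 = 0.95452.

ω* = 1.95452, ρ_SOR = 0.95452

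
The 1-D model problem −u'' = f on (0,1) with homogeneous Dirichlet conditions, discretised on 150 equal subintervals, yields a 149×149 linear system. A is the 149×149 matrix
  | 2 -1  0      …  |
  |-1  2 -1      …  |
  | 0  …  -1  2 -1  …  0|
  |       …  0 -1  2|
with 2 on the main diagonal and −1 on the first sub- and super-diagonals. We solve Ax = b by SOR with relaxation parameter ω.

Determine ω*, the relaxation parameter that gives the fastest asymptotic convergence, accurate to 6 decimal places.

ω* = 1.958974

[ρ_J] n=149: ρ(B_J) = cos(π/(n+1)) = cos(π/150) = 0.999781.
√(1−ρ_J²) simplifies to sin(π/150) = 0.0209424.
ω* = 2/(1 + 0.0209424) = 2/1.0209424 = 1.958974.
ρ(B_{ω*}) = ω*−1 = 0.958974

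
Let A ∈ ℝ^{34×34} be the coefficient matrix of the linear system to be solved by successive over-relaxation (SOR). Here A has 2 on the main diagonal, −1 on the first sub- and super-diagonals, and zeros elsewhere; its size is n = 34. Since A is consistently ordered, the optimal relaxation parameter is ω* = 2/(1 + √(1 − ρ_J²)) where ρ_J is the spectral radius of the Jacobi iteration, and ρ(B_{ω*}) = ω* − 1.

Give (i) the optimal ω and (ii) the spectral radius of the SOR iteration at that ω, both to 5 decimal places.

spectrum of D⁻¹(L+U) = {cos(kπ/35) : 1≤k≤34}; ρ_J = cos(π/35) = 0.99597.
√(1−ρ_J²) simplifies to sin(π/35) = 0.089639.
Young: ω* = 2/(1+√(1−ρ_J²)) = 2/(1+0.089639) = 2/1.089639 = 1.83547.
At ω = 1.83547 every |λ(B_ω)| = ω−1, so ρ_SOR = 0.83547.

ω* = 1.83547, ρ_SOR = 0.83547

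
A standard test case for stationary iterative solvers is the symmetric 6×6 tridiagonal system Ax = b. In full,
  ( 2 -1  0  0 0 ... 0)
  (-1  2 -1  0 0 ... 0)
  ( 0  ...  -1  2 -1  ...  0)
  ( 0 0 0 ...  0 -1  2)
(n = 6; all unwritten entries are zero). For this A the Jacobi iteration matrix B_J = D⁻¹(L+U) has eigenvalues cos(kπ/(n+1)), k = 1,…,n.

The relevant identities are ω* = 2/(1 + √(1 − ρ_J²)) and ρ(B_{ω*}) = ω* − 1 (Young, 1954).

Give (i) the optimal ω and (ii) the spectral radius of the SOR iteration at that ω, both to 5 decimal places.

½·tridiag(1,0,1) at n=6: λ_k = cos(kπ/7); max |λ| at k=1 ⇒ ρ_J = cos(π/7) ≈ 0.90097.
1 − cos²(π/7) = sin²(π/7) ⇒ √(1−ρ_J²) = sin(π/7) = 0.433884.
ω* = 2 / (1 + 0.433884) = 2 / 1.433884 ≈ 1.39481.
At ω = 1.39481 every |λ(B_ω)| = ω−1, so ρ_SOR = 0.39481.

ω* = 1.39481, ρ_SOR = 0.39481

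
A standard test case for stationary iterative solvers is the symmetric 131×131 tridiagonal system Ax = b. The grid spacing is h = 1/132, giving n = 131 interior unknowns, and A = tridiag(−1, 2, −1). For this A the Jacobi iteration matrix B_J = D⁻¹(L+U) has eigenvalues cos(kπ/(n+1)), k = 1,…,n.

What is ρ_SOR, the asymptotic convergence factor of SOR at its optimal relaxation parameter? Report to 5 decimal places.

ρ_SOR = 0.95351

With n=131, ρ(Jacobi) = cos(π/132) = 0.99972.
√(1−ρ_J²) simplifies to sin(π/132) = 0.023798.
ω* = 2/(1 + 0.023798) = 2/1.023798 = 1.95351.
ρ_SOR = ω* − 1 ≈ 0.95351.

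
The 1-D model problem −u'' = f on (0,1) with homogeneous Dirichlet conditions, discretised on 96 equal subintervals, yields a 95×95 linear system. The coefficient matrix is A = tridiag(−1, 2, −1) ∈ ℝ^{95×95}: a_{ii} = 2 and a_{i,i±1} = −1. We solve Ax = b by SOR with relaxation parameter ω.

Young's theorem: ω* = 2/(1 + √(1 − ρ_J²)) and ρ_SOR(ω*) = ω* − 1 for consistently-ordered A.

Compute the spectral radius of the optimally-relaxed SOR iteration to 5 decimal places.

ρ_SOR = 0.93664

[ρ_J] n=95: ρ(B_J) = cos(π/(n+1)) = cos(π/96) = 0.99946.
√(1−ρ_J²) simplifies to sin(π/96) = 0.032719.
ω* = 2/(1 + 0.032719) = 2/1.032719 = 1.93664.
Hence ρ(B_{ω*}) = 1.93664 − 1 = 0.93664.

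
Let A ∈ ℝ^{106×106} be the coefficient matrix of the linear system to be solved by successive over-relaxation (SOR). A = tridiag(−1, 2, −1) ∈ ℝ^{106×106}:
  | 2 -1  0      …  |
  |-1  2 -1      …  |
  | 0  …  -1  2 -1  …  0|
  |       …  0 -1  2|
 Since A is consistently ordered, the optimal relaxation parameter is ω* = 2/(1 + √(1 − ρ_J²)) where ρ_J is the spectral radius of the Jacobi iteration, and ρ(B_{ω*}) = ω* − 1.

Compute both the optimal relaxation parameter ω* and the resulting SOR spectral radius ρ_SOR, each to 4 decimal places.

B_J for the 106×106 system has eigenvalues cos(kπ/107); ρ_J = cos(π/107) = 0.9996.
√(1−ρ_J²) = |sin(π/107)| = 0.02936
[ω*] 2 ÷ (1 + 0.02936) = 2 ÷ 1.02936 = 1.9430.
At ω = 1.9430 every |λ(B_ω)| = ω−1, so ρ_SOR = 0.9430.

ω* = 1.9430, ρ_SOR = 0.9430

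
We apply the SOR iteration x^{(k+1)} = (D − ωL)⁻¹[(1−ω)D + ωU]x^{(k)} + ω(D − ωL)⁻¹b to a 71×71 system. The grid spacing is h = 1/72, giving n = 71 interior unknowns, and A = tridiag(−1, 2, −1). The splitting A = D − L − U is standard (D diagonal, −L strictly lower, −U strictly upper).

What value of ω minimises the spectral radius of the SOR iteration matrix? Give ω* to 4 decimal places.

With n=71, ρ(Jacobi) = cos(π/72) = 0.9990.
√(1−ρ_J²) = |sin(π/72)| = 0.04362
Then 2/(1+√(1−ρ_J²)) = 2/(1+0.04362); ω* = 2/1.04362 = 1.9164.
Hence ρ(B_{ω*}) = 1.9164 − 1 = 0.9164.

ω* = 1.9164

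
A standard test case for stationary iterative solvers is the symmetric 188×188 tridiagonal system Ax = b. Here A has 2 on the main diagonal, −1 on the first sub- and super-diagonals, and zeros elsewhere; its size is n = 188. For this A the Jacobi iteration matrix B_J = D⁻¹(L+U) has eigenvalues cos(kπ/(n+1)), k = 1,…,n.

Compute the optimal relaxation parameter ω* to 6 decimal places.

ω* = 1.967301

n=188: λ(B_J) = 1 − λ(A)/2 = cos(kπ/189); k=1 gives ρ_J = 0.999862.
root = sin(π/189) = 0.0166214  (since 1−cos² = sin²).
Young: ω* = 2/(1+√(1−ρ_J²)) = 2/(1+0.0166214) = 2/1.0166214 = 1.967301.
ρ_SOR = ω* − 1 = 1.967301 − 1 = 0.967301.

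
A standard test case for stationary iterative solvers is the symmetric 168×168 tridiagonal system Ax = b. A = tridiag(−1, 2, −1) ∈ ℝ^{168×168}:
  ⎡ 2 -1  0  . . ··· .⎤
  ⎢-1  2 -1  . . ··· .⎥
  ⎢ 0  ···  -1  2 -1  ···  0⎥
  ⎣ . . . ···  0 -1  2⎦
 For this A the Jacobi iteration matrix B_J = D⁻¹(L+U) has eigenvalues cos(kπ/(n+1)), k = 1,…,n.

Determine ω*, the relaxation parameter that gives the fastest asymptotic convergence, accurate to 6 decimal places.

ω* = 1.963502

spectrum of D⁻¹(L+U) = {cos(kπ/169) : 1≤k≤168}; ρ_J = cos(π/169) = 0.999827.
√(1 − cos²(π/169)) = sin(π/169) ≈ 0.0185882.
Then 2/(1+√(1−ρ_J²)) = 2/(1+0.0185882); ω* = 2/1.0185882 = 1.963502.
Hence ρ(B_{ω*}) = 1.963502 − 1 = 0.963502.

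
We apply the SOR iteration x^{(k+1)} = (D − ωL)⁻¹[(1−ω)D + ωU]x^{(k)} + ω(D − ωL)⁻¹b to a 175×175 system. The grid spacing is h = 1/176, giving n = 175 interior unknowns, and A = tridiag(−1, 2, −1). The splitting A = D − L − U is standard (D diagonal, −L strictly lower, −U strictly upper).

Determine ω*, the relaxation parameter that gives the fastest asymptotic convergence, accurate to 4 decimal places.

ω* = 1.9649

½·tridiag(1,0,1) at n=175: λ_k = cos(kπ/176); max |λ| at k=1 ⇒ ρ_J = cos(π/176) ≈ 0.9998.
√(1−ρ_J²) = |sin(π/176)| = 0.01785
ω* = 2 / (1 + 0.01785) = 2 / 1.01785 ≈ 1.9649.
ρ_SOR = ω* − 1 ≈ 0.9649.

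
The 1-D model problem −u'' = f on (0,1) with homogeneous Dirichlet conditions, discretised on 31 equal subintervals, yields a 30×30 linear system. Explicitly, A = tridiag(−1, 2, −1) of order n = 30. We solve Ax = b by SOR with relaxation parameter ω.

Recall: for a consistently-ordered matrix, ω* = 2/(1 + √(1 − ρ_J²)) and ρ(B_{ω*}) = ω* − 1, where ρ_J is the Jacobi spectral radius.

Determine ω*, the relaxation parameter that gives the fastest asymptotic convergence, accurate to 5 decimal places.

ω* = 1.81625

[ρ_J] n=30: ρ(B_J) = cos(π/(n+1)) = cos(π/31) = 0.99487.
root = sin(π/31) = 0.101168  (since 1−cos² = sin²).
So ω* = 2/1.101168 = 1.81625 (Young).
ρ_SOR = ω* − 1 ≈ 0.81625.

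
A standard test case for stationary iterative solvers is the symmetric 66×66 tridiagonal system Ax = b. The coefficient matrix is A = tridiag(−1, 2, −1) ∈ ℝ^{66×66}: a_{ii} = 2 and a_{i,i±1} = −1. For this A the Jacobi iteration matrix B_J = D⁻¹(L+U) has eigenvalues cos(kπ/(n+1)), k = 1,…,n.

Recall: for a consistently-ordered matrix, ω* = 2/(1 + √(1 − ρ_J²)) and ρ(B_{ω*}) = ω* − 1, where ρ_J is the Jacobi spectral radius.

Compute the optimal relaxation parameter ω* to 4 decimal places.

ω* = 1.9105

[ρ_J] n=66: ρ(B_J) = cos(π/(n+1)) = cos(π/67) = 0.9989.
1 − cos²(π/67) = sin²(π/67) ⇒ √(1−ρ_J²) = sin(π/67) = 0.04687.
Young: ω* = 2/(1+√(1−ρ_J²)) = 2/(1+0.04687) = 2/1.04687 = 1.9105.
and ρ(B_{ω*}) = 1.9105 − 1 = 0.9105.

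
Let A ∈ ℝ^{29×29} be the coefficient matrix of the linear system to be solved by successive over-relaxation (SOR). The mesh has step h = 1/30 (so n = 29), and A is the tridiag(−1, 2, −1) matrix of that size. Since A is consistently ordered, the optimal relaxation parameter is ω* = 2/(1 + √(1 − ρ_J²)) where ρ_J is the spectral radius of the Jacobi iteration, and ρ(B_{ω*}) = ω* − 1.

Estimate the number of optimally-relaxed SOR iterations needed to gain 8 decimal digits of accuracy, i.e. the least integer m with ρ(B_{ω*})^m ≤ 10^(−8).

m = 88

With n=29, ρ(Jacobi) = cos(π/30) = 0.9945219.
root = sin(π/30) = 0.1045285  (since 1−cos² = sin²).
ω* = 2/(1 + 0.1045285) = 2/1.1045285 = 1.8107274.
ρ_SOR = ω* − 1 ≈ 0.8107274.
Need (0.8107274)^m ≤ 10^(−8): m ≥ 8·ln10/|ln 0.8107274| = 18.4207/0.209823 = 87.792 ⇒ m = 88.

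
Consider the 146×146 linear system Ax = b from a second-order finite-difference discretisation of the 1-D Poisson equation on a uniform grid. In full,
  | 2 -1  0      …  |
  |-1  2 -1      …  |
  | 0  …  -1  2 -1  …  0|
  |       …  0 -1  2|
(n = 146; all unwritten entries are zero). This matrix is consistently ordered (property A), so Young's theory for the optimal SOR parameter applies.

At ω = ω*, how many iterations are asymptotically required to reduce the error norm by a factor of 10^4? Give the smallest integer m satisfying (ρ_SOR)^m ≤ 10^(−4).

m = 216

B_J for the 146×146 system has eigenvalues cos(kπ/147); ρ_J = cos(π/147) = 0.9997716.
√(1 − cos²(π/147)) = sin(π/147) ≈ 0.0213698.
Young: ω* = 2/(1+√(1−ρ_J²)) = 2/(1+0.0213698) = 2/1.0213698 = 1.9581546.
ρ_SOR = ω* − 1 ≈ 0.9581546.
(0.9581546)^m ≤ 10^{−4}  ⇒  m·ln(0.9581546) ≤ −4·ln10  ⇒  m ≥ 215.466  ⇒  m = 216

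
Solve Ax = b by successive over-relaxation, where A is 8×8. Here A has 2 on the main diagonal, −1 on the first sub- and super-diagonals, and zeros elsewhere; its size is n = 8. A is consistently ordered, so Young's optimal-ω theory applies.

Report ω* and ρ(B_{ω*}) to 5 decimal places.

ω* = 1.49029, ρ_SOR = 0.49029

n=8: λ(B_J) = 1 − λ(A)/2 = cos(kπ/9); k=1 gives ρ_J = 0.93969.
√(1−ρ_J²) simplifies to sin(π/9) = 0.342020.
[ω*] 2 ÷ (1 + 0.342020) = 2 ÷ 1.342020 = 1.49029.
ρ(B_{ω*}) = ω*−1 = 0.49029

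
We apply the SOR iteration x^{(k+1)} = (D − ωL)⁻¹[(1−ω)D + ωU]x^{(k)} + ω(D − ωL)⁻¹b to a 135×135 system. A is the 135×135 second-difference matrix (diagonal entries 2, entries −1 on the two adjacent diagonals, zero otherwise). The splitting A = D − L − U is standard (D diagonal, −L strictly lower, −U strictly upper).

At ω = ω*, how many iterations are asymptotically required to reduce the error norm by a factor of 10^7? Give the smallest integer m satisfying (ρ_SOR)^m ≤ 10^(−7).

With n=135, ρ(Jacobi) = cos(π/136) = 0.9997332.
root = sin(π/136) = 0.0230979  (since 1−cos² = sin²).
ω* = 2/(1+0.0230979) = 1.9548471
ρ(B_{ω*}) = ω*−1 = 0.9548471
m ≥ 7·ln10 / (−ln 0.9548471) = 348.846; smallest integer m = 349.

m = 349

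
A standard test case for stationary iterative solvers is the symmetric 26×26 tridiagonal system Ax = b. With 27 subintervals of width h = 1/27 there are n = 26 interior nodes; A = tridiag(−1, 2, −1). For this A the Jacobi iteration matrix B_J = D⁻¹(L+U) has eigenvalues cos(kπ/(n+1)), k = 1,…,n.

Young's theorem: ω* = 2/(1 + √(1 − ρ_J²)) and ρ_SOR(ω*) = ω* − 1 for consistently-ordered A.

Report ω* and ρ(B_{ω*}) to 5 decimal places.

½·tridiag(1,0,1) at n=26: λ_k = cos(kπ/27); max |λ| at k=1 ⇒ ρ_J = cos(π/27) ≈ 0.99324.
root = sin(π/27) = 0.116093  (since 1−cos² = sin²).
[ω*] 2 ÷ (1 + 0.116093) = 2 ÷ 1.116093 = 1.79197.
Hence ρ(B_{ω*}) = 1.79197 − 1 = 0.79197.

ω* = 1.79197, ρ_SOR = 0.79197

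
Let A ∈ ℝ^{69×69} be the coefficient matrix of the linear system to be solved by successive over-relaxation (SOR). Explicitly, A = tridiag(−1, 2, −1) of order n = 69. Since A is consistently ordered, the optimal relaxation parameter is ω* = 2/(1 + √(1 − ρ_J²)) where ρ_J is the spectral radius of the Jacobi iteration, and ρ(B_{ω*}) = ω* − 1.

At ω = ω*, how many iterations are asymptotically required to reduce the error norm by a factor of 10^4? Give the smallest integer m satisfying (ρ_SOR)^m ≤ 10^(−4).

m = 103

½·tridiag(1,0,1) at n=69: λ_k = cos(kπ/70); max |λ| at k=1 ⇒ ρ_J = cos(π/70) ≈ 0.9989931.
√(1−ρ_J²) = |sin(π/70)| = 0.0448648
[ω*] 2 ÷ (1 + 0.0448648) = 2 ÷ 1.0448648 = 1.9141232.
[ρ_SOR] ω* − 1 = 0.9141232.
m ≥ 4·ln10 / (−ln 0.9141232) = 102.577; smallest integer m = 103.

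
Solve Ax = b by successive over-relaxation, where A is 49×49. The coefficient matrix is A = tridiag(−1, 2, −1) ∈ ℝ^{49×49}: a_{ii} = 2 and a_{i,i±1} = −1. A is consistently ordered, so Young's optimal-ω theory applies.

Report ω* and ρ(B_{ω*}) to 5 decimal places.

ω* = 1.88184, ρ_SOR = 0.88184

With n=49, ρ(Jacobi) = cos(π/50) = 0.99803.
√(1 − cos²(π/50)) = sin(π/50) ≈ 0.062791.
ω* = 2/(1 + 0.062791) = 2/1.062791 = 1.88184.
At ω = 1.88184 every |λ(B_ω)| = ω−1, so ρ_SOR = 0.88184.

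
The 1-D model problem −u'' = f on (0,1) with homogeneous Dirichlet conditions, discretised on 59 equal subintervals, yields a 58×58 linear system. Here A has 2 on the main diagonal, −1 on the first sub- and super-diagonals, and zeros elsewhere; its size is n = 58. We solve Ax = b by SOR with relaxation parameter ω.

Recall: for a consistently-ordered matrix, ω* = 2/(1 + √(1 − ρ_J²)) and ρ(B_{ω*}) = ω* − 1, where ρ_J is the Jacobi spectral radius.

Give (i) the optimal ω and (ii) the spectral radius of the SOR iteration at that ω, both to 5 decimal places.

ω* = 1.89893, ρ_SOR = 0.89893

spectrum of D⁻¹(L+U) = {cos(kπ/59) : 1≤k≤58}; ρ_J = cos(π/59) = 0.99858.
1 − cos²(π/59) = sin²(π/59) ⇒ √(1−ρ_J²) = sin(π/59) = 0.053222.
Young: ω* = 2/(1+√(1−ρ_J²)) = 2/(1+0.053222) = 2/1.053222 = 1.89893.
Hence ρ(B_{ω*}) = 1.89893 − 1 = 0.89893.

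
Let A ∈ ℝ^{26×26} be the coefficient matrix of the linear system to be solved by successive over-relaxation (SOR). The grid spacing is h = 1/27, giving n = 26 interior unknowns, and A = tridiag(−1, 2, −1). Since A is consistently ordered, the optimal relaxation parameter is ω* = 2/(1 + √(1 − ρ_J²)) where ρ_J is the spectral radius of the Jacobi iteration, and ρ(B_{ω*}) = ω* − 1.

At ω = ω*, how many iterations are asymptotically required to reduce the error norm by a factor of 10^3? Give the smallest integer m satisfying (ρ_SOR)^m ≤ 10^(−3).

[ρ_J] n=26: ρ(B_J) = cos(π/(n+1)) = cos(π/27) = 0.9932384.
root = sin(π/27) = 0.1160929  (since 1−cos² = sin²).
Then 2/(1+√(1−ρ_J²)) = 2/(1+0.1160929); ω* = 2/1.1160929 = 1.7919655.
[ρ_SOR] ω* − 1 = 0.7919655.
m ≥ 3·ln10 / (−ln 0.7919655) = 29.617; smallest integer m = 30.

m = 30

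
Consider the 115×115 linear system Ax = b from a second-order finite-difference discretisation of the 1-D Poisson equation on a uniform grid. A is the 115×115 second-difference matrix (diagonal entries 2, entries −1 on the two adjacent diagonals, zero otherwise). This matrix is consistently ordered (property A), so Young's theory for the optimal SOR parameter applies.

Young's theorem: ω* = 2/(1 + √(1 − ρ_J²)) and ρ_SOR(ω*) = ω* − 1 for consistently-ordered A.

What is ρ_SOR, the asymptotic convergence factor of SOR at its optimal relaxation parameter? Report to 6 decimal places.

n=115: λ(B_J) = 1 − λ(A)/2 = cos(kπ/116); k=1 gives ρ_J = 0.999633.
root = sin(π/116) = 0.0270794  (since 1−cos² = sin²).
Young: ω* = 2/(1+√(1−ρ_J²)) = 2/(1+0.0270794) = 2/1.0270794 = 1.947269.
Hence ρ(B_{ω*}) = 1.947269 − 1 = 0.947269.

ρ_SOR = 0.947269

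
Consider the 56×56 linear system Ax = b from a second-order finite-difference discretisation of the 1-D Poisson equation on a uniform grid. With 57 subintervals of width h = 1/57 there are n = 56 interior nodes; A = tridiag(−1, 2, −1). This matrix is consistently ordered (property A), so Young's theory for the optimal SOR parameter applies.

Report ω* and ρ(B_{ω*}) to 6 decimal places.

B_J for the 56×56 system has eigenvalues cos(kπ/57); ρ_J = cos(π/57) = 0.998482.
root = sin(π/57) = 0.0550878  (since 1−cos² = sin²).
So ω* = 2/1.0550878 = 1.895577 (Young).
At ω = 1.895577 every |λ(B_ω)| = ω−1, so ρ_SOR = 0.895577.

ω* = 1.895577, ρ_SOR = 0.895577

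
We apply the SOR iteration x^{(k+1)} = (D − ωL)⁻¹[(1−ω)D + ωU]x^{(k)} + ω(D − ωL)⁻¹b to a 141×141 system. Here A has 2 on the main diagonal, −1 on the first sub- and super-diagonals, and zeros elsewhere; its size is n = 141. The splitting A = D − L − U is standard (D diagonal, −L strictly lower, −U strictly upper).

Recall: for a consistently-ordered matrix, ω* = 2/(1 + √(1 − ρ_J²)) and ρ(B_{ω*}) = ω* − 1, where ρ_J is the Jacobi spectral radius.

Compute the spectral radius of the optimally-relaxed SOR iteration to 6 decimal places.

ρ_SOR = 0.956713

With n=141, ρ(Jacobi) = cos(π/142) = 0.999755.
√(1 − cos²(π/142)) = sin(π/142) ≈ 0.0221221.
ω* = 2 / (1 + 0.0221221) = 2 / 1.0221221 ≈ 1.956713.
Hence ρ(B_{ω*}) = 1.956713 − 1 = 0.956713.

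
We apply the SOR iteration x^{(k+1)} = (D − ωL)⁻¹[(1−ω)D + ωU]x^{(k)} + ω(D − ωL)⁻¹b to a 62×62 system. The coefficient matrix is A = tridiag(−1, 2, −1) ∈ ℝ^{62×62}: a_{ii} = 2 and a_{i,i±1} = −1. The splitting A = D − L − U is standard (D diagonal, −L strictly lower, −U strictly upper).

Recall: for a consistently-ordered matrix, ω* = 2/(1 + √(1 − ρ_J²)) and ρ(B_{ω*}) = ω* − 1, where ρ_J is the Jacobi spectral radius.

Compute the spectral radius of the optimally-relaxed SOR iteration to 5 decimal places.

ρ_SOR = 0.90504

spectrum of D⁻¹(L+U) = {cos(kπ/63) : 1≤k≤62}; ρ_J = cos(π/63) = 0.99876.
√(1−ρ_J²) = |sin(π/63)| = 0.049846
ω* = 2/(1 + 0.049846) = 2/1.049846 = 1.90504.
ρ_SOR = ω* − 1 ≈ 0.90504.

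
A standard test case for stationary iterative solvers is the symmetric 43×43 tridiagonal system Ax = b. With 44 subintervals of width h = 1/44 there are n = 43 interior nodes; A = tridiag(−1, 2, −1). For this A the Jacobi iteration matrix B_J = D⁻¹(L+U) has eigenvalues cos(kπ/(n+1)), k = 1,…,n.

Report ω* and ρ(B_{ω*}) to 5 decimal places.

ω* = 1.86682, ρ_SOR = 0.86682

spectrum of D⁻¹(L+U) = {cos(kπ/44) : 1≤k≤43}; ρ_J = cos(π/44) = 0.99745.
1 − cos²(π/44) = sin²(π/44) ⇒ √(1−ρ_J²) = sin(π/44) = 0.071339.
So ω* = 2/1.071339 = 1.86682 (Young).
[ρ_SOR] ω* − 1 = 0.86682.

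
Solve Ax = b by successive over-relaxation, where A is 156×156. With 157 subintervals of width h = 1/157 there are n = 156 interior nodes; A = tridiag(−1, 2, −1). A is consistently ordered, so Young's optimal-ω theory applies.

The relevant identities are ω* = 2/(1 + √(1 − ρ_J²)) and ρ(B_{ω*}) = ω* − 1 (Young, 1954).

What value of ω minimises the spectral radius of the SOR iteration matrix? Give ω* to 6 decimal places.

spectrum of D⁻¹(L+U) = {cos(kπ/157) : 1≤k≤156}; ρ_J = cos(π/157) = 0.999800.
√(1−ρ_J²) = |sin(π/157)| = 0.0200088
So ω* = 2/1.0200088 = 1.960767 (Young).
[ρ_SOR] ω* − 1 = 0.960767.

ω* = 1.960767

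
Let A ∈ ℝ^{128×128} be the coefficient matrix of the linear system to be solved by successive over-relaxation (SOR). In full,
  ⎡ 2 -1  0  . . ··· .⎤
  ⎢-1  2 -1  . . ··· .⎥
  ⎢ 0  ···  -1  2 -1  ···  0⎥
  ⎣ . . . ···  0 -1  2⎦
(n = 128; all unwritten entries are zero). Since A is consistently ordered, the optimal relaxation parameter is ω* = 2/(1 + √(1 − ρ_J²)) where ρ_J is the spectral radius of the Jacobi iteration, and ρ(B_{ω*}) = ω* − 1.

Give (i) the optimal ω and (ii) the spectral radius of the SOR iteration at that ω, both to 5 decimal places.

½·tridiag(1,0,1) at n=128: λ_k = cos(kπ/129); max |λ| at k=1 ⇒ ρ_J = cos(π/129) ≈ 0.99970.
1 − cos²(π/129) = sin²(π/129) ⇒ √(1−ρ_J²) = sin(π/129) = 0.024351.
ω* = 2/(1 + 0.024351) = 2/1.024351 = 1.95246.
ρ_SOR = ω* − 1 ≈ 0.95246.

ω* = 1.95246, ρ_SOR = 0.95246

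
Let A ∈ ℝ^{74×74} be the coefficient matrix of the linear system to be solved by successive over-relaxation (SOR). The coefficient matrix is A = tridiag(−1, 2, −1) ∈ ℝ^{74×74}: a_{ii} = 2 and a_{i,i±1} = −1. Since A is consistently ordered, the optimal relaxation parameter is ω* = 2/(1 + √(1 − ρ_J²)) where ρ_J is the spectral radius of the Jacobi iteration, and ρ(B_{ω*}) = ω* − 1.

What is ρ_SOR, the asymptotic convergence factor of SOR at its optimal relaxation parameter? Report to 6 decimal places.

½·tridiag(1,0,1) at n=74: λ_k = cos(kπ/75); max |λ| at k=1 ⇒ ρ_J = cos(π/75) ≈ 0.999123.
√(1 − cos²(π/75)) = sin(π/75) ≈ 0.0418757.
ω* = 2/(1 + 0.0418757) = 2/1.0418757 = 1.919615.
and ρ(B_{ω*}) = 1.919615 − 1 = 0.919615.

ρ_SOR = 0.919615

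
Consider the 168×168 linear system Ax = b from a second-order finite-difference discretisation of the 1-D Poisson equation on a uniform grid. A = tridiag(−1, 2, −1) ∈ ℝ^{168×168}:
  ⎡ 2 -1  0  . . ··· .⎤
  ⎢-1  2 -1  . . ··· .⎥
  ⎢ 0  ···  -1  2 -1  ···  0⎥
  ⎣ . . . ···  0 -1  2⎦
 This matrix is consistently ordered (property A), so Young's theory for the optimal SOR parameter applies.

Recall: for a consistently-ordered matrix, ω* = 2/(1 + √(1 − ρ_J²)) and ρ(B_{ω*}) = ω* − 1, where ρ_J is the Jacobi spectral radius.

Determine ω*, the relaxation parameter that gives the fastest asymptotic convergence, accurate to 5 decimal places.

With n=168, ρ(Jacobi) = cos(π/169) = 0.99983.
√(1 − cos²(π/169)) = sin(π/169) ≈ 0.018588.
ω* = 2/(1 + 0.018588) = 2/1.018588 = 1.96350.
and ρ(B_{ω*}) = 1.96350 − 1 = 0.96350.

ω* = 1.96350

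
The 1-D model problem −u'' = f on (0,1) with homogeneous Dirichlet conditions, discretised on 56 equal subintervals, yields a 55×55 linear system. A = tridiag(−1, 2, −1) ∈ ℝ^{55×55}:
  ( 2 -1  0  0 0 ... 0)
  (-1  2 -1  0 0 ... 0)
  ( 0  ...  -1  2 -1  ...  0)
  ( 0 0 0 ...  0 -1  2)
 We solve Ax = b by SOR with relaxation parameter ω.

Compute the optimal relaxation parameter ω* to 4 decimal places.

B_J for the 55×55 system has eigenvalues cos(kπ/56); ρ_J = cos(π/56) = 0.9984.
√(1 − cos²(π/56)) = sin(π/56) ≈ 0.05607.
So ω* = 2/1.05607 = 1.8938 (Young).
ρ_SOR = ω* − 1 ≈ 0.8938.

ω* = 1.8938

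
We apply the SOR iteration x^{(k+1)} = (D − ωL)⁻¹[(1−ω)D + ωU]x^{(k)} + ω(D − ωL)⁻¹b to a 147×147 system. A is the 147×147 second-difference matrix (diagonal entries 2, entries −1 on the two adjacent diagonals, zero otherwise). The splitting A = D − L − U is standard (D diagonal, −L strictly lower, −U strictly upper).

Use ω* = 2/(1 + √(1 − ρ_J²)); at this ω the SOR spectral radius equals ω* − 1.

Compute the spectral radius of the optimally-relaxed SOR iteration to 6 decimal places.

ρ_SOR = 0.958432

n=147: λ(B_J) = 1 − λ(A)/2 = cos(kπ/148); k=1 gives ρ_J = 0.999775.
root = sin(π/148) = 0.0212254  (since 1−cos² = sin²).
[ω*] 2 ÷ (1 + 0.0212254) = 2 ÷ 1.0212254 = 1.958432.
Hence ρ(B_{ω*}) = 1.958432 − 1 = 0.958432.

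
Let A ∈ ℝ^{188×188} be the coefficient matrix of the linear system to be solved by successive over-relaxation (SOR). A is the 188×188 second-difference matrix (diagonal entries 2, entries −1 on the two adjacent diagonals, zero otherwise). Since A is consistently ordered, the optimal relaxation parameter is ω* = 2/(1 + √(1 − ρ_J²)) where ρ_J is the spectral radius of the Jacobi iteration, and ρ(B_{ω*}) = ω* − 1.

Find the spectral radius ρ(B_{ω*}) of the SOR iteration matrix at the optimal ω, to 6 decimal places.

ρ_J = max_k |cos(kπ/189)| = cos(π/189) = 0.999862
√(1 − cos²(π/189)) = sin(π/189) ≈ 0.0166214.
ω* = 2 / (1 + 0.0166214) = 2 / 1.0166214 ≈ 1.967301.
Hence ρ(B_{ω*}) = 1.967301 − 1 = 0.967301.

ρ_SOR = 0.967301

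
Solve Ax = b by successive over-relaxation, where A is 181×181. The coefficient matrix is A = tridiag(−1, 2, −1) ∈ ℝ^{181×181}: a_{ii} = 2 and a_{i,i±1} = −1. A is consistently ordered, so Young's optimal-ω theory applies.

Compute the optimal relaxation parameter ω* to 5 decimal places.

n=181: λ(B_J) = 1 − λ(A)/2 = cos(kπ/182); k=1 gives ρ_J = 0.99985.
√(1−ρ_J²) simplifies to sin(π/182) = 0.017261.
So ω* = 2/1.017261 = 1.96606 (Young).
ρ(B_{ω*}) = ω*−1 = 0.96606

ω* = 1.96606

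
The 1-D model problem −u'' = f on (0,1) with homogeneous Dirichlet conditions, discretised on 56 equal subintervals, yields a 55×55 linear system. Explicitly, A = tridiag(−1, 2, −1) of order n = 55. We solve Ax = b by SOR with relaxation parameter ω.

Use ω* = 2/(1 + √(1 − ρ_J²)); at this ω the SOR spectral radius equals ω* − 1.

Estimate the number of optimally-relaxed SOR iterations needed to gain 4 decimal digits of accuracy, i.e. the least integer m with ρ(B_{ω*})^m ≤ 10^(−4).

m = 83

With n=55, ρ(Jacobi) = cos(π/56) = 0.9984268.
1 − cos²(π/56) = sin²(π/56) ⇒ √(1−ρ_J²) = sin(π/56) = 0.0560704.
Young: ω* = 2/(1+√(1−ρ_J²)) = 2/(1+0.0560704) = 2/1.0560704 = 1.8938131.
and ρ(B_{ω*}) = 1.8938131 − 1 = 0.8938131.
m ≥ 4·ln10 / (−ln 0.8938131) = 82.045; smallest integer m = 83.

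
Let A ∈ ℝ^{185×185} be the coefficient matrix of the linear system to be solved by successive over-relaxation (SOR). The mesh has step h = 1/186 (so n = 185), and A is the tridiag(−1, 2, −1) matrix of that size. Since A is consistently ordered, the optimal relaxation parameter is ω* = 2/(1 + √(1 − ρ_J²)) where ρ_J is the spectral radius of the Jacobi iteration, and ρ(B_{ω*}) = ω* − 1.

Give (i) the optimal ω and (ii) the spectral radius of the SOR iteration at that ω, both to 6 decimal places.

ρ_J = max_k |cos(kπ/186)| = cos(π/186) = 0.999857
√(1 − cos²(π/186)) = sin(π/186) ≈ 0.0168895.
ω* = 2/(1 + 0.0168895) = 2/1.0168895 = 1.966782.
and ρ(B_{ω*}) = 1.966782 − 1 = 0.966782.

ω* = 1.966782, ρ_SOR = 0.966782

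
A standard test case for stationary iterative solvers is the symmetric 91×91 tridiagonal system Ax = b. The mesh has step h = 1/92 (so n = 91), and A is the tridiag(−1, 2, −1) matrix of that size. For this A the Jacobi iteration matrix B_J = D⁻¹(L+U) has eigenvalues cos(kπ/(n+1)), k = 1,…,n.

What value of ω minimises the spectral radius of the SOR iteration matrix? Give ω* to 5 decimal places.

With n=91, ρ(Jacobi) = cos(π/92) = 0.99942.
√(1−ρ_J²) simplifies to sin(π/92) = 0.034141.
ω* = 2/(1+0.034141) = 1.93397
[ρ_SOR] ω* − 1 = 0.93397.

ω* = 1.93397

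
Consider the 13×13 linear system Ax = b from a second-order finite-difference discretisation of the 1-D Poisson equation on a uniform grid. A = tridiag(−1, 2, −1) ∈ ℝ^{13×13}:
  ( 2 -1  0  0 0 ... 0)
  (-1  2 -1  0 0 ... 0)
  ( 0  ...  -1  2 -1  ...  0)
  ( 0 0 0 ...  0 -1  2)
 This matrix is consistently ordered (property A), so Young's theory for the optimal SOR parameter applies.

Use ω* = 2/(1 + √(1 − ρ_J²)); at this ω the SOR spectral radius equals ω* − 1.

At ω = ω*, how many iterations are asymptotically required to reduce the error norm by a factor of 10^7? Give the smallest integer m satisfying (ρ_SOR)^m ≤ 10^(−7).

With n=13, ρ(Jacobi) = cos(π/14) = 0.9749279.
√(1−ρ_J²) simplifies to sin(π/14) = 0.2225209.
So ω* = 2/1.2225209 = 1.6359639 (Young).
ρ(B_{ω*}) = ω*−1 = 0.6359639
m ≥ 7·ln10 / (−ln 0.6359639) = 35.611; smallest integer m = 36.

m = 36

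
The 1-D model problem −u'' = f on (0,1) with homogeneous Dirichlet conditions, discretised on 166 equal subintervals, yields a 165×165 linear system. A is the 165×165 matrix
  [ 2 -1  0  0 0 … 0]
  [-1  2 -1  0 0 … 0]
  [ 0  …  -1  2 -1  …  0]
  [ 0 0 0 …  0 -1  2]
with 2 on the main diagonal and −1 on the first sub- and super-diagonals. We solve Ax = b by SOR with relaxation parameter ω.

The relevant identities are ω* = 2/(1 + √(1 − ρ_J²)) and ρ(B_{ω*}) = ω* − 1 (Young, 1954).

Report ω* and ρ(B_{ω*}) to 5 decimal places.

spectrum of D⁻¹(L+U) = {cos(kπ/166) : 1≤k≤165}; ρ_J = cos(π/166) = 0.99982.
root = sin(π/166) = 0.018924  (since 1−cos² = sin²).
Then 2/(1+√(1−ρ_J²)) = 2/(1+0.018924); ω* = 2/1.018924 = 1.96285.
[ρ_SOR] ω* − 1 = 0.96285.

ω* = 1.96285, ρ_SOR = 0.96285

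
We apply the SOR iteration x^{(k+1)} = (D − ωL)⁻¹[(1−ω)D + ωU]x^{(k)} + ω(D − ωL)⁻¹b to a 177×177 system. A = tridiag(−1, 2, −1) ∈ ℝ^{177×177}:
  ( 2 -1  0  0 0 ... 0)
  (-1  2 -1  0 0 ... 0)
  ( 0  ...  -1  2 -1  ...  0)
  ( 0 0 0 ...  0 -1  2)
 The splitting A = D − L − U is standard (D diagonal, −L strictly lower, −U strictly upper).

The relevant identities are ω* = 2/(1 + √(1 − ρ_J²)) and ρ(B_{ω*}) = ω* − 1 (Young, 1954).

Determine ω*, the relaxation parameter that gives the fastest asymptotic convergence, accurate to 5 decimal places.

ω* = 1.96532

[ρ_J] n=177: ρ(B_J) = cos(π/(n+1)) = cos(π/178) = 0.99984.
1 − cos²(π/178) = sin²(π/178) ⇒ √(1−ρ_J²) = sin(π/178) = 0.017648.
Then 2/(1+√(1−ρ_J²)) = 2/(1+0.017648); ω* = 2/1.017648 = 1.96532.
ρ(B_{ω*}) = ω*−1 = 0.96532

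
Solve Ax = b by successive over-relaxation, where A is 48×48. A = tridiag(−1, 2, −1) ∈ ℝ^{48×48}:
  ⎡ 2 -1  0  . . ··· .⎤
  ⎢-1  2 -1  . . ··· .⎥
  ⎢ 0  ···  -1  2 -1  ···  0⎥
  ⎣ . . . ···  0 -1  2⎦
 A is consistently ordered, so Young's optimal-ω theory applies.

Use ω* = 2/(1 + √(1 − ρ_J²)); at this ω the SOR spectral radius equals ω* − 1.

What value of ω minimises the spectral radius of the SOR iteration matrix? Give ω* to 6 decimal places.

ω* = 1.879575

[ρ_J] n=48: ρ(B_J) = cos(π/(n+1)) = cos(π/49) = 0.997945.
√(1−ρ_J²) simplifies to sin(π/49) = 0.0640702.
ω* = 2/(1+0.0640702) = 1.879575
Hence ρ(B_{ω*}) = 1.879575 − 1 = 0.879575.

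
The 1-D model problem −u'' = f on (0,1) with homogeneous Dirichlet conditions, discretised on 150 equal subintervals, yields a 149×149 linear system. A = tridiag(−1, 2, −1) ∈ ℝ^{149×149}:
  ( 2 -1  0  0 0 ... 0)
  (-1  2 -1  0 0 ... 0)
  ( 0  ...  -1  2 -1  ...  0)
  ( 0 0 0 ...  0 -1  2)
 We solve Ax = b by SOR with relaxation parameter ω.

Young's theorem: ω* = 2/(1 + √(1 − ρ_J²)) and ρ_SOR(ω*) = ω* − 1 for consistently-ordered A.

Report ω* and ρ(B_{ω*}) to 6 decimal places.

ω* = 1.958974, ρ_SOR = 0.958974

With n=149, ρ(Jacobi) = cos(π/150) = 0.999781.
√(1 − cos²(π/150)) = sin(π/150) ≈ 0.0209424.
ω* = 2 / (1 + 0.0209424) = 2 / 1.0209424 ≈ 1.958974.
and ρ(B_{ω*}) = 1.958974 − 1 = 0.958974.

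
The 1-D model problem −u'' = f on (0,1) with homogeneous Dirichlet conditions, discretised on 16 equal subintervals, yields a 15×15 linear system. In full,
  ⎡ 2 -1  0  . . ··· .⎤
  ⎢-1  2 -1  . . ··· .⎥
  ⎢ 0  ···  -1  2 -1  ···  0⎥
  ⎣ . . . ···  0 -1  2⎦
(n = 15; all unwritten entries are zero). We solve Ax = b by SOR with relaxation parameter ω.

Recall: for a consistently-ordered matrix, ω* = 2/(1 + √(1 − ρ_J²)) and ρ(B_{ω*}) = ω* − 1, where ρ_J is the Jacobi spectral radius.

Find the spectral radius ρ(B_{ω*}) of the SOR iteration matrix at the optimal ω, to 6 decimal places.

spectrum of D⁻¹(L+U) = {cos(kπ/16) : 1≤k≤15}; ρ_J = cos(π/16) = 0.980785.
1 − cos²(π/16) = sin²(π/16) ⇒ √(1−ρ_J²) = sin(π/16) = 0.1950903.
So ω* = 2/1.1950903 = 1.673514 (Young).
At ω = 1.673514 every |λ(B_ω)| = ω−1, so ρ_SOR = 0.673514.

ρ_SOR = 0.673514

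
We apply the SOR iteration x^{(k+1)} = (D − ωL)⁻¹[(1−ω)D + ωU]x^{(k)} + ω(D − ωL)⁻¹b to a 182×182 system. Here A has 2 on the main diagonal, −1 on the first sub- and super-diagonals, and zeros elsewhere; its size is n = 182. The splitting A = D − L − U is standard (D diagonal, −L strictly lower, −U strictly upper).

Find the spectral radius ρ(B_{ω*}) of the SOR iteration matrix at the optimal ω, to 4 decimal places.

ρ_SOR = 0.9662

n=182: λ(B_J) = 1 − λ(A)/2 = cos(kπ/183); k=1 gives ρ_J = 0.9999.
√(1−ρ_J²) simplifies to sin(π/183) = 0.01717.
ω* = 2/(1+0.01717) = 1.9662
At ω = 1.9662 every |λ(B_ω)| = ω−1, so ρ_SOR = 0.9662.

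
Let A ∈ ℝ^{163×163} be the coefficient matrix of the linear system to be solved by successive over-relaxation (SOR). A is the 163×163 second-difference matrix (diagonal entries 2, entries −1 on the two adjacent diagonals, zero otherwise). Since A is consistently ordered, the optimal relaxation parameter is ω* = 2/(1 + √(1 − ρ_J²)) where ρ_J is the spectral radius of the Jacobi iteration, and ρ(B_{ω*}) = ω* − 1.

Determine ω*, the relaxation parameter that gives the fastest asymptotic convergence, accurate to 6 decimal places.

n=163: λ(B_J) = 1 − λ(A)/2 = cos(kπ/164); k=1 gives ρ_J = 0.999817.
√(1 − cos²(π/164)) = sin(π/164) ≈ 0.0191549.
So ω* = 2/1.0191549 = 1.962410 (Young).
[ρ_SOR] ω* − 1 = 0.962410.

ω* = 1.962410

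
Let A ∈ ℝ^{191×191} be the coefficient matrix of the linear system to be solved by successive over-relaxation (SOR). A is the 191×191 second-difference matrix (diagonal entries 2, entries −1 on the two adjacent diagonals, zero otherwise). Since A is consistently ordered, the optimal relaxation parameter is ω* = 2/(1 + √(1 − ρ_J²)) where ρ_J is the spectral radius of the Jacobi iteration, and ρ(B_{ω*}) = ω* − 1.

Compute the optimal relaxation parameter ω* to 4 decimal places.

ω* = 1.9678

[ρ_J] n=191: ρ(B_J) = cos(π/(n+1)) = cos(π/192) = 0.9999.
√(1 − cos²(π/192)) = sin(π/192) ≈ 0.01636.
[ω*] 2 ÷ (1 + 0.01636) = 2 ÷ 1.01636 = 1.9678.
At ω = 1.9678 every |λ(B_ω)| = ω−1, so ρ_SOR = 0.9678.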